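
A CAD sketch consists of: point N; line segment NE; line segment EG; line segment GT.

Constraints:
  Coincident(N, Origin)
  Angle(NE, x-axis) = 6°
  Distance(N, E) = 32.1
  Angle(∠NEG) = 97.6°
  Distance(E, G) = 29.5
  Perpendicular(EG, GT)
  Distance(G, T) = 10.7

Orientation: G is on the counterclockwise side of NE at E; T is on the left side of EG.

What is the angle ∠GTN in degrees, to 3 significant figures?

122°

∠NEG = 97.6°, so EG runs at 6.0° + (180° − 97.6°) = 88.4° from the x-axis; with |EG| = 29.5, G = E + 29.5·(cos 88.4°, sin 88.4°) = (32.7, 32.8). EG is perpendicular to GT; with |GT| = 10.7 on the left of EG, T = G + 10.7·(-1.00, 0.0279) = (22.1, 33.1). Then cos ∠GTN = TG·TN / (|TG||TN|), giving 122°.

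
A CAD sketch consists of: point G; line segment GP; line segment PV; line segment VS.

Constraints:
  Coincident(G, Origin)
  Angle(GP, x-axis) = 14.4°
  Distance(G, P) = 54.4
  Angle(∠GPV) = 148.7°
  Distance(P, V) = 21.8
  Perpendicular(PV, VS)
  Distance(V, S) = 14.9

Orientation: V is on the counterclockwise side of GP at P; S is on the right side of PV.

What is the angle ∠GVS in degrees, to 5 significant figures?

112.48°

G is at the origin; GP runs at 14.4° with length 54.4, so P = 54.4·(cos 14.4°, sin 14.4°) = (52.691, 13.529). ∠GPV = 148.7°, so PV runs at 14.4° + (180° − 148.7°) = 45.700° from the x-axis; with |PV| = 21.8, V = P + 21.8·(cos 45.700°, sin 45.700°) = (67.916, 29.131). The perpendicularity gives VS at right angles to PV; with |VS| = 14.9 on the right of PV, S = V + 14.9·(0.71569, -0.69842) = (78.580, 18.724). Then cos ∠GVS = VG·VS / (|VG||VS|), giving 112.48°.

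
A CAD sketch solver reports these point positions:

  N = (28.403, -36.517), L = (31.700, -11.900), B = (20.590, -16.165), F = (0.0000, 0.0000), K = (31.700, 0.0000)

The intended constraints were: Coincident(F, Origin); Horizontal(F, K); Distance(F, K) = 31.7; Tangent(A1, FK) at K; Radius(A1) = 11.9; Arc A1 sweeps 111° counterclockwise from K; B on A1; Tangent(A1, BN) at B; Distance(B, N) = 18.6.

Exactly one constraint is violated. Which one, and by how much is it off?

Distance(B, N) = 18.6 — off by 3.20.

F = (0.00, 0.00) ✓; F.y = 0.00, K.y = 0.00 ✓; |FK| = 31.70 ✓; ∠(LK, KF) = 90.00° ✓; |LK| = 11.90 ✓; bearing(L→B) − bearing(L→K) = 111.0° ✓; |LB| = 11.90 ✓; ∠(LB, BN) = 90.00° ✓; |BN| = 21.80 ✗.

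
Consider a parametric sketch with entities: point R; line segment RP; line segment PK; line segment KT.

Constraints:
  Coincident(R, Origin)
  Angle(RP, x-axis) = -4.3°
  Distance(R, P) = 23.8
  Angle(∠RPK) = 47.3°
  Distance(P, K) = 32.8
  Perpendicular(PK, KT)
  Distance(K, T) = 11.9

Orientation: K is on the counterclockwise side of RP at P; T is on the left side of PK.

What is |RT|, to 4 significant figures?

17.57

∠RPK = 47.3°, so PK runs at -4.3° + (180° − 47.3°) = 128.4° from the x-axis; with |PK| = 32.8, K = P + 32.8·(cos 128.4°, sin 128.4°) = (3.359, 23.92). The perpendicularity gives KT at right angles to PK; with |KT| = 11.9 on the left of PK, T = K + 11.9·(-0.7837, -0.6211) = (-5.967, 16.53). Then |RT| = |T − R| = 17.57.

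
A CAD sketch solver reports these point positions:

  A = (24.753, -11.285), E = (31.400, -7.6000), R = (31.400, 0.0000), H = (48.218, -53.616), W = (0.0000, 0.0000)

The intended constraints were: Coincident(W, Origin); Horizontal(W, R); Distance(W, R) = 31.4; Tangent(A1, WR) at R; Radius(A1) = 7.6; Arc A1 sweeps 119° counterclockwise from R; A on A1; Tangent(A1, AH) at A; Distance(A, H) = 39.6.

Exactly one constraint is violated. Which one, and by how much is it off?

Distance(A, H) = 39.6 — off by 8.80.

W = (0.00, 0.00) ✓; W.y = 0.00, R.y = 0.00 ✓; |WR| = 31.40 ✓; ∠(ER, RW) = 90.00° ✓; |ER| = 7.600 ✓; bearing(E→A) − bearing(E→R) = 119.0° ✓; |EA| = 7.600 ✓; ∠(EA, AH) = 90.00° ✓; |AH| = 48.40 ✗.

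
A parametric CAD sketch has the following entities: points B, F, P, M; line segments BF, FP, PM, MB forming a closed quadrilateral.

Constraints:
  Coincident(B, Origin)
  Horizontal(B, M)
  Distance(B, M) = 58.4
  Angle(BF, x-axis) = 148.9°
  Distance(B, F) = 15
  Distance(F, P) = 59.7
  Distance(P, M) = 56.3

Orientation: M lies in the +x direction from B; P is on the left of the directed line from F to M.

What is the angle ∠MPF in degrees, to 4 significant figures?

76.25°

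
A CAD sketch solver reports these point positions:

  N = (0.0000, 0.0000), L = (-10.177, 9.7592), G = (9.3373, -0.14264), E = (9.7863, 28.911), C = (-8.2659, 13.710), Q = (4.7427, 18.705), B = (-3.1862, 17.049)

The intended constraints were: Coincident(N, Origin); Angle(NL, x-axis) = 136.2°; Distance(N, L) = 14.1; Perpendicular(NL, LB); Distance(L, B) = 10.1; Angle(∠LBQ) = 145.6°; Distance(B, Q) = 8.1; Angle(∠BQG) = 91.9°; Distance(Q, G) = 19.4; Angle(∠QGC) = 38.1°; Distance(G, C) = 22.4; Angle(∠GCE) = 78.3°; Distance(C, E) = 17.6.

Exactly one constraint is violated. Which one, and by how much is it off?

Distance(C, E) = 17.6 — off by 6.00.

N = (0.00, 0.00) ✓; NL at 136.2° ✓; |NL| = 14.10 ✓; ∠(NL, LB) = 90.00° ✓; |LB| = 10.10 ✓; ∠LBQ = 145.6° ✓; |BQ| = 8.100 ✓; ∠BQG = 91.90° ✓; |QG| = 19.40 ✓; ∠QGC = 38.10° ✓; |GC| = 22.40 ✓; ∠GCE = 78.30° ✓; |CE| = 23.60 ✗.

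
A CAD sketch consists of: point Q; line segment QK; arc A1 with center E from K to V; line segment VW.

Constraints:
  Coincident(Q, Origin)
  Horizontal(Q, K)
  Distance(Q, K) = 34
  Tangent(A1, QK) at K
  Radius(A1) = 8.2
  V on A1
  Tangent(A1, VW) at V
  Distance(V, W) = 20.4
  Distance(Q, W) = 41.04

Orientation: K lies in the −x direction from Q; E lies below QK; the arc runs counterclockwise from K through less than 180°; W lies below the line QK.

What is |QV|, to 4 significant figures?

42.66

Checks: |EV| = 8.200 ✓; ∠(EV, VW) = 90.00° ✓; |VW| = 20.40 ✓; |QW| = 41.04 ✓.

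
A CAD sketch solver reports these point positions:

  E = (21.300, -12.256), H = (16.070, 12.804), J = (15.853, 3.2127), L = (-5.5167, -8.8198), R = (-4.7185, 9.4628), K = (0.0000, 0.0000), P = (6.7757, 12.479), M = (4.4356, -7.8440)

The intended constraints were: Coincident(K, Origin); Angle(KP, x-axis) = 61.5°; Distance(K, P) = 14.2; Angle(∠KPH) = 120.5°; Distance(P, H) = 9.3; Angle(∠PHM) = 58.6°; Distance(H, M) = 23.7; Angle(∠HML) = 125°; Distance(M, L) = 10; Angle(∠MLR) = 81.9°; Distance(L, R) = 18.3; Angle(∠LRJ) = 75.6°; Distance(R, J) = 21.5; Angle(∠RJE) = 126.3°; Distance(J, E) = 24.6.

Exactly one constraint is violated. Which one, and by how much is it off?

Distance(J, E) = 24.6 — off by 8.20.

K = (0.00, 0.00) ✓; KP at 61.50° ✓; |KP| = 14.20 ✓; ∠KPH = 120.5° ✓; |PH| = 9.300 ✓; ∠PHM = 58.60° ✓; |HM| = 23.70 ✓; ∠HML = 125.0° ✓; |ML| = 10.00 ✓; ∠MLR = 81.90° ✓; |LR| = 18.30 ✓; ∠LRJ = 75.60° ✓; |RJ| = 21.50 ✓; ∠RJE = 126.3° ✓; |JE| = 16.40 ✗.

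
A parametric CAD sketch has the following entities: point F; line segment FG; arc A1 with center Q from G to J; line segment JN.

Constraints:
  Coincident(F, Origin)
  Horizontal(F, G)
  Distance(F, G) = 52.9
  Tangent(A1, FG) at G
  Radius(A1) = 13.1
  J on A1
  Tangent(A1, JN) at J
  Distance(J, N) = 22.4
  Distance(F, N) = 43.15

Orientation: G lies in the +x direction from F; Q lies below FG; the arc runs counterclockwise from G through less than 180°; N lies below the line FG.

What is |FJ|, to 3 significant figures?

41.6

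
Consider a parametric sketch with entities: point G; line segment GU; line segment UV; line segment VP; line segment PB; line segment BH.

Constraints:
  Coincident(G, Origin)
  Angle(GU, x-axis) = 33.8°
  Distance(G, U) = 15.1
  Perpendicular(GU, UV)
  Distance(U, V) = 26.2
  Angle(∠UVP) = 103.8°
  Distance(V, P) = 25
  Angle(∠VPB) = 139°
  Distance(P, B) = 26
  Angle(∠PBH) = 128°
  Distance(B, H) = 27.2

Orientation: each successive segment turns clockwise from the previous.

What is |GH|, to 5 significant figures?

37.950

G is at the origin; GU runs at 33.8° with length 15.1, so U = (12.548, 8.4001). GU is perpendicular to UV, so UV runs at -56.200°; with |UV| = 26.2, V = (27.123, -13.372). ∠UVP = 103.8° gives VP at -132.40° from the x-axis; with |VP| = 25.0, P = (10.265, -31.833). ∠VPB = 139.0° gives PB at -173.40° from the x-axis; with |PB| = 26.0, B = (-15.562, -34.821). ∠PBH = 128.0° gives BH at 134.60° from the x-axis; with |BH| = 27.2, H = (-34.661, -15.454). Then |GH| = |H − G| = 37.950.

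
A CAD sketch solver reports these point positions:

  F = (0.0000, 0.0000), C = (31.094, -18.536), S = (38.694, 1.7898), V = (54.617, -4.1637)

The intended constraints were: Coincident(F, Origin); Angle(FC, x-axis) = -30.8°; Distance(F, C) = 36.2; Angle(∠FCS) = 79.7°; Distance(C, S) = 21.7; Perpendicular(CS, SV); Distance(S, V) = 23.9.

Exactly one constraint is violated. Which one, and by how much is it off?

Distance(S, V) = 23.9 — off by 6.90.

F = (0.00, 0.00) ✓; FC at -30.80° ✓; |FC| = 36.20 ✓; ∠FCS = 79.70° ✓; |CS| = 21.70 ✓; ∠(CS, SV) = 90.00° ✓; |SV| = 17.00 ✗.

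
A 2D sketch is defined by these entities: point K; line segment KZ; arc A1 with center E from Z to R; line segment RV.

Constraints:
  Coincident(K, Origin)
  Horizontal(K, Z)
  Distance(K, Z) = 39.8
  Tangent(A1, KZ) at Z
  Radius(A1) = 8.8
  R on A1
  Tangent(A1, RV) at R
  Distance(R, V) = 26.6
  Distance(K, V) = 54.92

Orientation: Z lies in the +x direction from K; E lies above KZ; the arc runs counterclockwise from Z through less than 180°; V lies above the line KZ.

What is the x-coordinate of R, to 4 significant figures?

48.25

Checks: |EZ| = 8.800 ✓; |ER| = 8.800 ✓; ∠(ER, RV) = 90.00° ✓; |RV| = 26.60 ✓; |KV| = 54.92 ✓.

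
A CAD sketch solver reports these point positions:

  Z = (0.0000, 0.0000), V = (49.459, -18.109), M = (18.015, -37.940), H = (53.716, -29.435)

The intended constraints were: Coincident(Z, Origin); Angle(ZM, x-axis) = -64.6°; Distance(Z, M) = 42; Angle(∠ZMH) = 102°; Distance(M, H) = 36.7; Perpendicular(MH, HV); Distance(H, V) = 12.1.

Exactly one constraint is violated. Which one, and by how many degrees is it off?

Perpendicular(MH, HV) — off by 7.20°.

Z = (0.00, 0.00) ✓; ZM at -64.60° ✓; |ZM| = 42.00 ✓; ∠ZMH = 102.0° ✓; |MH| = 36.70 ✓; ∠(MH, HV) = 97.20° ✗; |HV| = 12.10 ✓.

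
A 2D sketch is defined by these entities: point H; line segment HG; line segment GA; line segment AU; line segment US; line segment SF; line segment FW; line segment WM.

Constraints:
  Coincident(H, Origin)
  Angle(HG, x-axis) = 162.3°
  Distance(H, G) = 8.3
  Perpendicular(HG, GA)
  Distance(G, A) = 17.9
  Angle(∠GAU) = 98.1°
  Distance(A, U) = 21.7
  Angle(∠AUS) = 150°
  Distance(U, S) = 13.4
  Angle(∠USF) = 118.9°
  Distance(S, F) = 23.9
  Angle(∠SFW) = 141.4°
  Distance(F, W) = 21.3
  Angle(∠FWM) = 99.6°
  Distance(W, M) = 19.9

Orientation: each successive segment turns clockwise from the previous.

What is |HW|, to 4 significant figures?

31.19

H is at the origin; HG runs at 162.3° with length 8.3, so G = (-7.907, 2.523). HG is perpendicular to GA, so GA runs at 72.30°; with |GA| = 17.9, A = (-2.465, 19.58). ∠GAU = 98.1° gives AU at -9.600° from the x-axis; with |AU| = 21.7, U = (18.93, 15.96). ∠AUS = 150.0° gives US at -39.60° from the x-axis; with |US| = 13.4, S = (29.26, 7.416). ∠USF = 118.9° gives SF at -100.7° from the x-axis; with |SF| = 23.9, F = (24.82, -16.07). ∠SFW = 141.4° gives FW at -139.3° from the x-axis; with |FW| = 21.3, W = (8.670, -29.96). Then |HW| = |W − H| = 31.19.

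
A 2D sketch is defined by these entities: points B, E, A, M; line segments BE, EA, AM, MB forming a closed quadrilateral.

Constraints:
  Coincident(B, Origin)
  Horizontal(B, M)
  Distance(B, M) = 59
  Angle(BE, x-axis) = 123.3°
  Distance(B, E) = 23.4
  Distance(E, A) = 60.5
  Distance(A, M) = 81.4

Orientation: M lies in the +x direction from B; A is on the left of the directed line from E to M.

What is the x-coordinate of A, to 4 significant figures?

19.09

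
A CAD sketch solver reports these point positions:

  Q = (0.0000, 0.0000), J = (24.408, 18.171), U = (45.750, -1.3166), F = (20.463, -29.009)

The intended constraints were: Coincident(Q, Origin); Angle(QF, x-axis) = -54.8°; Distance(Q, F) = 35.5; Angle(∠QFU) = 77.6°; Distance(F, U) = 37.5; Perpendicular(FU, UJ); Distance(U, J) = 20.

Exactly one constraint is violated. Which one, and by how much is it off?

Distance(U, J) = 20 — off by 8.90.

Q = (0.00, 0.00) ✓; QF at -54.80° ✓; |QF| = 35.50 ✓; ∠QFU = 77.60° ✓; |FU| = 37.50 ✓; ∠(FU, UJ) = 90.00° ✓; |UJ| = 28.90 ✗.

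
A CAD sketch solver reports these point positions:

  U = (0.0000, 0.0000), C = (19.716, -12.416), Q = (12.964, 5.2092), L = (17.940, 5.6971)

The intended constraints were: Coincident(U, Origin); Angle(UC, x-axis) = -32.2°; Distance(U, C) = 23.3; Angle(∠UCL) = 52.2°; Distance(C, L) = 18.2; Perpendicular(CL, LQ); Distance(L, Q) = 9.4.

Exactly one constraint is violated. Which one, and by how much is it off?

Distance(L, Q) = 9.4 — off by 4.40.

U = (0.00, 0.00) ✓; UC at -32.20° ✓; |UC| = 23.30 ✓; ∠UCL = 52.20° ✓; |CL| = 18.20 ✓; ∠(CL, LQ) = 90.00° ✓; |LQ| = 5.000 ✗.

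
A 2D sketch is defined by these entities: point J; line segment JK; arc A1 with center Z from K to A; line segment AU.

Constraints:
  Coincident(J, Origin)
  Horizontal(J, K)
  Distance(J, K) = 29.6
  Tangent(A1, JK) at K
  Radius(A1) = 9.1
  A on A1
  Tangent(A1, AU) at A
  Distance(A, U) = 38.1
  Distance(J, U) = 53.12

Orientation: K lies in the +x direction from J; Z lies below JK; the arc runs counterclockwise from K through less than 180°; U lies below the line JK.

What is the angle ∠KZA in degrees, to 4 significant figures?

94.12°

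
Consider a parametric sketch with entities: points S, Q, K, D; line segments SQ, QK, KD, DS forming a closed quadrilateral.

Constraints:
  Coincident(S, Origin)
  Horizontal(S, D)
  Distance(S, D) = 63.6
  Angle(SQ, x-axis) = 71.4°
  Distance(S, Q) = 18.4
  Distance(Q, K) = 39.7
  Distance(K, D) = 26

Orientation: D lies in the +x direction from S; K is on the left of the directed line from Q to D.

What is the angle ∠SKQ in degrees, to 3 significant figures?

20.5°

Checks: |QK| = 39.70 ✓; |KD| = 26.00 ✓.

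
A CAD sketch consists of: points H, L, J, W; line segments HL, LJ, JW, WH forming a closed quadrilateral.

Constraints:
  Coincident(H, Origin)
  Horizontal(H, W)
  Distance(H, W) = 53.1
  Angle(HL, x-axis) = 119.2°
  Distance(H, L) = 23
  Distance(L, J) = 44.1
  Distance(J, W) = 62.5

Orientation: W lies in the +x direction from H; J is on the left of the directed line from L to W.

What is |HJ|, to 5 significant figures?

55.607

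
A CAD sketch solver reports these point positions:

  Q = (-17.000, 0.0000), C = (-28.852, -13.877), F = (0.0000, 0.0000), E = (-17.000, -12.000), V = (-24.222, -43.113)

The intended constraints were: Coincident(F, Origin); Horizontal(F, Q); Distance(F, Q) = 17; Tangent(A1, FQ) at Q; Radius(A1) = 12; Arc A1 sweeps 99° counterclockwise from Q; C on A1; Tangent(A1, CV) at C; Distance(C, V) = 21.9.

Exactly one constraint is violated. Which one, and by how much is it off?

Distance(C, V) = 21.9 — off by 7.70.

F = (0.00, 0.00) ✓; F.y = 0.00, Q.y = 0.00 ✓; |FQ| = 17.00 ✓; ∠(EQ, QF) = 90.00° ✓; |EQ| = 12.00 ✓; bearing(E→C) − bearing(E→Q) = 99.00° ✓; |EC| = 12.00 ✓; ∠(EC, CV) = 90.00° ✓; |CV| = 29.60 ✗.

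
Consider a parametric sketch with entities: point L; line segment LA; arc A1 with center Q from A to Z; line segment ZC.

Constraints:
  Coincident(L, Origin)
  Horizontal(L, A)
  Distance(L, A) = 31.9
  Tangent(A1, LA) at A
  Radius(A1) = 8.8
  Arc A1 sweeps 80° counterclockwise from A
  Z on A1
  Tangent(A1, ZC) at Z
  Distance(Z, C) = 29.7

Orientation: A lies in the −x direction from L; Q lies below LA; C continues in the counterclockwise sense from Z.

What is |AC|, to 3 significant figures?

39.0

L is at the origin; LA is horizontal with |LA| = 31.9 and A on the −x side, so A = (-31.9, 0.00). Since A1 is tangent to LA there, QA ⟂ LA, so Q = A + (0, -8.8) = (-31.9, -8.80). On A1, A sits at bearing 90° from Q; an 80° counterclockwise sweep puts Z at bearing 170°, so Z = Q + 8.8·(cos 170°, sin 170°) = (-40.6, -7.27). The tangent condition forces QZ to be normal to ZC, so ZC runs along (−sin 170°, cos 170°); with |ZC| = 29.7, C = (-45.7, -36.5). Then |AC| = |C − A| = 39.0.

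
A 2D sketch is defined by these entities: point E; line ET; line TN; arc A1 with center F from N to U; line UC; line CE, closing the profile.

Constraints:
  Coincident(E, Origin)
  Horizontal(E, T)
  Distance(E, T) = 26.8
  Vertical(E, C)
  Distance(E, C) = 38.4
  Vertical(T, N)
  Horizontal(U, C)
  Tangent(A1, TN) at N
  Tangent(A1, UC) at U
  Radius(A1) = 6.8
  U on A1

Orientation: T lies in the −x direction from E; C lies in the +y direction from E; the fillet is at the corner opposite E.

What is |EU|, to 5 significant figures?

43.296

The virtual corner opposite E is at (-26.800, 38.400). A1 meets TN tangentially, so FN is at right angles to TN and tangency of A1 to UC means the radius FU is perpendicular to UC, with radius 6.8, so the center F sits 6.8 in from both sides at F = (-20.000, 31.600). That places the tangent points at N = (-26.800, 31.600) on TN and U = (-20.000, 38.400) on UC. Then |EU| = |U − E| = 43.296.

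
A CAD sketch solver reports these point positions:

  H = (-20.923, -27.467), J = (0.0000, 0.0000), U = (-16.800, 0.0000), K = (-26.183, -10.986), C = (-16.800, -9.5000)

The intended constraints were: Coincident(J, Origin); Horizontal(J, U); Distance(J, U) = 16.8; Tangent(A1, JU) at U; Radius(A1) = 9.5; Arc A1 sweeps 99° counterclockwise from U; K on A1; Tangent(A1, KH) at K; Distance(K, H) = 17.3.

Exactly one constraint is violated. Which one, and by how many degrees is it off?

Tangent(A1, KH) at K — off by 8.70°.

J = (0.00, 0.00) ✓; J.y = 0.00, U.y = 0.00 ✓; |JU| = 16.80 ✓; ∠(CU, UJ) = 90.00° ✓; |CU| = 9.500 ✓; bearing(C→K) − bearing(C→U) = 99.00° ✓; |CK| = 9.500 ✓; ∠(CK, KH) = 81.30° ✗; |KH| = 17.30 ✓.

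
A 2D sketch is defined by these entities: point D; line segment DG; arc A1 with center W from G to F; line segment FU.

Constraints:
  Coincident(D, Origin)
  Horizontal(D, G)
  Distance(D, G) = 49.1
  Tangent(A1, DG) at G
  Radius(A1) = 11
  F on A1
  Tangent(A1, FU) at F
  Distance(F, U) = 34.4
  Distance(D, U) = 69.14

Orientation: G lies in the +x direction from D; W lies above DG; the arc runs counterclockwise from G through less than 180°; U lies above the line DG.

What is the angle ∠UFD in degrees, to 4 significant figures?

87.80°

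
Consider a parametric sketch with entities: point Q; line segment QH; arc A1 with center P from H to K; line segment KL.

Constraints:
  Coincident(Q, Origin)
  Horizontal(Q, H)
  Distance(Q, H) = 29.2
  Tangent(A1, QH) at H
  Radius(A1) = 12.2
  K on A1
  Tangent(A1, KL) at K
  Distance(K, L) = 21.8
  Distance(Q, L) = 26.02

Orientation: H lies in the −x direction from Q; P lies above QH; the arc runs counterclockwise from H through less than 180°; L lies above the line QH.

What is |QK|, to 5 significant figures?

19.621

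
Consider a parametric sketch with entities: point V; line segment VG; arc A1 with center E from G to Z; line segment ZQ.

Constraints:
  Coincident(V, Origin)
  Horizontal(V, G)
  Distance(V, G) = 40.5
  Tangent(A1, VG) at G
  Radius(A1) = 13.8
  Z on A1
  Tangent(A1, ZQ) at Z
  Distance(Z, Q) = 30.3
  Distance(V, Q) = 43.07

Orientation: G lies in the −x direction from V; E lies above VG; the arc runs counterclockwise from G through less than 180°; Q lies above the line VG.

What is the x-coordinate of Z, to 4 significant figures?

-27.28

V is at the origin; VG is horizontal with |VG| = 40.5 and G on the −x side, so G = (-40.50, 0.000). A1 meets VG tangentially, so EG is at right angles to VG, so E = G + (0, 13.8) = (-40.50, 13.80). Since EZ ⟂ ZQ (tangency), |EQ| = √(13.8² + 30.3²) = 33.29 regardless of where Z sits on A1. So Q lies on both circle(V, 43.07) and circle(E, 33.29); the above-VG intersection is Q = (-18.58, 38.86). Z is the foot of the tangent from Q: Z = (-27.28, 9.835).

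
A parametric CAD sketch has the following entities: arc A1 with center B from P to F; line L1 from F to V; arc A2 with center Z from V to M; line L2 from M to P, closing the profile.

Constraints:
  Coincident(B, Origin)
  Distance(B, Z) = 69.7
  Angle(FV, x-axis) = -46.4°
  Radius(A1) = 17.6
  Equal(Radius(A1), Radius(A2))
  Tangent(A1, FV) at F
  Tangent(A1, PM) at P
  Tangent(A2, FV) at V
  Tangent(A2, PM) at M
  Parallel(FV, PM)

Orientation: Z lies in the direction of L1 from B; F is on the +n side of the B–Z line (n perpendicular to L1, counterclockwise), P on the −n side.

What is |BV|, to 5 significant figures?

71.888

Tangency of A1 to both parallel lines with radius 17.6 puts F and P at B ± 17.6·n: F = (12.745, 12.137), P = (-12.745, -12.137). Equal radii place V and M the same way about Z: V = Z + 17.6·n = (60.812, -38.337), M = Z − 17.6·n = (35.321, -62.612). Then |BV| = |V − B| = 71.888.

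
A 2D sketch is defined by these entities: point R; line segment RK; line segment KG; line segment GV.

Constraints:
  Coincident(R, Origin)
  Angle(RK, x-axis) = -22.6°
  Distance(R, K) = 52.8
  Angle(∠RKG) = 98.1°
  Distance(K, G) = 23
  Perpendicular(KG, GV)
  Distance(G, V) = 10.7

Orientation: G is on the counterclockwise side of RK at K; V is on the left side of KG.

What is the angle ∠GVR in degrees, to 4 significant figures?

143.8°

R is at the origin; RK runs at -22.6° with length 52.8, so K = 52.8·(cos -22.6°, sin -22.6°) = (48.75, -20.29). ∠RKG = 98.1°, so KG runs at -22.6° + (180° − 98.1°) = 59.30° from the x-axis; with |KG| = 23.0, G = K + 23.0·(cos 59.30°, sin 59.30°) = (60.49, -0.5142). The perpendicularity gives GV at right angles to KG; with |GV| = 10.7 on the left of KG, V = G + 10.7·(-0.8599, 0.5105) = (51.29, 4.949). Then cos ∠GVR = VG·VR / (|VG||VR|), giving 143.8°.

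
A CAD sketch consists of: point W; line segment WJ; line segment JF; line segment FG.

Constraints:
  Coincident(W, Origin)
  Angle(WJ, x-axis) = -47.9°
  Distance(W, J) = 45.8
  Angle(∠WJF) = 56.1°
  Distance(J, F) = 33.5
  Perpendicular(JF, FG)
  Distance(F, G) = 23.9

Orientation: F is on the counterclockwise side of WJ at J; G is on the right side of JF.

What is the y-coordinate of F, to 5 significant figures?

-1.4776

W is at the origin; WJ runs at -47.9° with length 45.8, so J = 45.8·(cos -47.9°, sin -47.9°) = (30.706, -33.982). ∠WJF = 56.1°, so JF runs at -47.9° + (180° − 56.1°) = 76.000° from the x-axis; with |JF| = 33.5, F = J + 33.5·(cos 76.000°, sin 76.000°) = (38.810, -1.4776). So F.y = -1.4776.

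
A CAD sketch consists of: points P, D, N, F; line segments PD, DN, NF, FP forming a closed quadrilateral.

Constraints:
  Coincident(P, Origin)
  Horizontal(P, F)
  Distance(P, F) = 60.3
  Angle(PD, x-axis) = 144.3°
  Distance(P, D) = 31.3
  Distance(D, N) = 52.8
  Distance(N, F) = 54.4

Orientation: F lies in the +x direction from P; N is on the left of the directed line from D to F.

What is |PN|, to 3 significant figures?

45.7

Checks: |DN| = 52.80 ✓; |NF| = 54.40 ✓.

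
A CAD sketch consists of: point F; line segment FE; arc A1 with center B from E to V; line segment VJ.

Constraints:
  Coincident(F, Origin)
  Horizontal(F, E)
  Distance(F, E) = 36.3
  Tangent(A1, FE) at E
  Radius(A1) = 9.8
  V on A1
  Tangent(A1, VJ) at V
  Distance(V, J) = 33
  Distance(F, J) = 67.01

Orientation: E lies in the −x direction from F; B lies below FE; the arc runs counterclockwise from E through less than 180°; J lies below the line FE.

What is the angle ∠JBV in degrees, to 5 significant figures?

73.460°

F is at the origin; F and E share the same y with |FE| = 36.3 and E on the −x side, so E = (-36.300, 0.0000). Since A1 is tangent to FE there, BE ⟂ FE, so B = E + (0, -9.8) = (-36.300, -9.8000). Since BV ⟂ VJ (tangency), |BJ| = √(9.8² + 33.0²) = 34.424 regardless of where V sits on A1. So J lies on both circle(F, 67.01) and circle(B, 34.424); the below-FE intersection is J = (-54.459, -39.045). V is the foot of the tangent from J: V = (-45.753, -7.2144).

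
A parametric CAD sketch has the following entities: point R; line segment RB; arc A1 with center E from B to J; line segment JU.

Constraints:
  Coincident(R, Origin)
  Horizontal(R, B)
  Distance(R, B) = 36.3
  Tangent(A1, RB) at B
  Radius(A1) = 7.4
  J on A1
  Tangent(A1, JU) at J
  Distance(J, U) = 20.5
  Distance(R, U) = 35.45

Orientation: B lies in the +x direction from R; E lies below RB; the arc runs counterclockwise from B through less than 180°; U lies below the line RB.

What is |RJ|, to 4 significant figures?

29.65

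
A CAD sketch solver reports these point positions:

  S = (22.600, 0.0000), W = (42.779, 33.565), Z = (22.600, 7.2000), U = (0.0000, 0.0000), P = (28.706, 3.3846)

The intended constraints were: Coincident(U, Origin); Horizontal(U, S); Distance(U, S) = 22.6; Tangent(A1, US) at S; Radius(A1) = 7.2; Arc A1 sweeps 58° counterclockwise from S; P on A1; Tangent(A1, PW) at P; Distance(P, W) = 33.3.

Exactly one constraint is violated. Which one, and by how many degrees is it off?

Tangent(A1, PW) at P — off by 7.00°.

U = (0.00, 0.00) ✓; U.y = 0.00, S.y = 0.00 ✓; |US| = 22.60 ✓; ∠(ZS, SU) = 90.00° ✓; |ZS| = 7.200 ✓; bearing(Z→P) − bearing(Z→S) = 58.00° ✓; |ZP| = 7.200 ✓; ∠(ZP, PW) = 83.00° ✗; |PW| = 33.30 ✓.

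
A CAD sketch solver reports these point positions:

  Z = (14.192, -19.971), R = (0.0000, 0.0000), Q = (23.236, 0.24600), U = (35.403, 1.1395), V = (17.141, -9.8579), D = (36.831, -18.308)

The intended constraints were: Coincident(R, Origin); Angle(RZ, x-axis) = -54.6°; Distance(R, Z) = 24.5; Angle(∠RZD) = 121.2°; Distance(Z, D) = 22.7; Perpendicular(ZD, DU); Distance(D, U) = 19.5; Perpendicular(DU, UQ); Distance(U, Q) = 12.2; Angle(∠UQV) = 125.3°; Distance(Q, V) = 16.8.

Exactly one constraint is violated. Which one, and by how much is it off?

Distance(Q, V) = 16.8 — off by 5.00.

R = (0.00, 0.00) ✓; RZ at -54.60° ✓; |RZ| = 24.50 ✓; ∠RZD = 121.2° ✓; |ZD| = 22.70 ✓; ∠(ZD, DU) = 90.00° ✓; |DU| = 19.50 ✓; ∠(DU, UQ) = 90.00° ✓; |UQ| = 12.20 ✓; ∠UQV = 125.3° ✓; |QV| = 11.80 ✗.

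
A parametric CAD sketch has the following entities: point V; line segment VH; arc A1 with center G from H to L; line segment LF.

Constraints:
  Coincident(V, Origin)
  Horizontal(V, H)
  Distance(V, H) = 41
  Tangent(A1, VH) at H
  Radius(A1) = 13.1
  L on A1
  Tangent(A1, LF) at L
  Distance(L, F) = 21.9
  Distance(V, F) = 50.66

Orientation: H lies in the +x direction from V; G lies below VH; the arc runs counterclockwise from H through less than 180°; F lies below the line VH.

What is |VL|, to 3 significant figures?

32.8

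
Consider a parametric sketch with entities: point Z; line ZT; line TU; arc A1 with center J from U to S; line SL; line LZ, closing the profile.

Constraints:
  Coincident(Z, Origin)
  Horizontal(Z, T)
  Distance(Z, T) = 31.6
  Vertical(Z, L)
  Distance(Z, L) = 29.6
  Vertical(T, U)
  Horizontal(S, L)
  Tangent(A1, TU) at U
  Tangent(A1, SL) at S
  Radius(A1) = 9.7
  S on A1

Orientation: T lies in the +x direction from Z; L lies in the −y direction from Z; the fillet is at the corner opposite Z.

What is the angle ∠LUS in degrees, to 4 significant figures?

27.94°

Z is at the origin; ZT is horizontal with |ZT| = 31.6 and T on the +x side, so T = (31.60, 0.000). Z and L share the same x with |ZL| = 29.6 and L on the −y side, so L = (0.000, -29.60). The virtual corner opposite Z is at (31.60, -29.60). Tangency of A1 to TU means the radius JU is perpendicular to TU and A1 meets SL tangentially, so JS is at right angles to SL, with radius 9.7, so the center J sits 9.7 in from both sides at J = (21.90, -19.90). That places the tangent points at U = (31.60, -19.90) on TU and S = (21.90, -29.60) on SL. Then cos ∠LUS = UL·US / (|UL||US|), giving 27.94°.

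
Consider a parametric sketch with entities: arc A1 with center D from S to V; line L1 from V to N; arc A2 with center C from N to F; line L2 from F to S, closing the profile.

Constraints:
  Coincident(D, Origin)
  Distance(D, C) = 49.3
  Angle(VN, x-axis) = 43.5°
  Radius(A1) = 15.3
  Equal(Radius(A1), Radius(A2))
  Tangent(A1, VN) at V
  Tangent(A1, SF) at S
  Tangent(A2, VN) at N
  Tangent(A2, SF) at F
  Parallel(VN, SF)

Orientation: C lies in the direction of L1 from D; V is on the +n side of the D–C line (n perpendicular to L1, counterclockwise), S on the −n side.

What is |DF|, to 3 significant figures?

51.6

Tangency of A1 to both parallel lines with radius 15.3 puts V and S at D ± 15.3·n: V = (-10.5, 11.1), S = (10.5, -11.1). Equal radii place N and F the same way about C: N = C + 15.3·n = (25.2, 45.0), F = C − 15.3·n = (46.3, 22.8). Then |DF| = |F − D| = 51.6.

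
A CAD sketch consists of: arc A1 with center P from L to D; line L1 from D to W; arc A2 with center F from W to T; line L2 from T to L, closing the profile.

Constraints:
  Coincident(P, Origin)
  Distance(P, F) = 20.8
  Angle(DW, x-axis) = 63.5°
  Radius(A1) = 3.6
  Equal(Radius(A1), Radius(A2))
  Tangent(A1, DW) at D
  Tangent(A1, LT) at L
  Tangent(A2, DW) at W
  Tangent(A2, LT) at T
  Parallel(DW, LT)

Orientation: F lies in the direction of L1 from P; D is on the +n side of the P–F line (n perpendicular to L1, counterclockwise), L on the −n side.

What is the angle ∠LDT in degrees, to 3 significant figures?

70.9°

Tangency of A1 to both parallel lines with radius 3.6 puts D and L at P ± 3.6·n: D = (-3.22, 1.61), L = (3.22, -1.61). Equal radii place W and T the same way about F: W = F + 3.6·n = (6.06, 20.2), T = F − 3.6·n = (12.5, 17.0). Then cos ∠LDT = DL·DT / (|DL||DT|), giving 70.9°.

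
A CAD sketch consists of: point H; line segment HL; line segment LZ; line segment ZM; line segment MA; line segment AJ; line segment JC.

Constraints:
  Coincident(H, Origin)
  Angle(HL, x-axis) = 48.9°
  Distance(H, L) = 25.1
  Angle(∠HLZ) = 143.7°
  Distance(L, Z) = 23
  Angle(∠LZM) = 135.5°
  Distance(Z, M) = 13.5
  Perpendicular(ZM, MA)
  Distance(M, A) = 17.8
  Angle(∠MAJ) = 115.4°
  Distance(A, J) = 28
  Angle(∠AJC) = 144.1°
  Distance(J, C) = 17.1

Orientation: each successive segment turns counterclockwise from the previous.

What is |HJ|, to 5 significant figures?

14.047

ZM is perpendicular to MA, so MA runs at -140.30°; with |MA| = 17.8, A = (-3.8940, 40.851). ∠MAJ = 115.4° gives AJ at -75.700° from the x-axis; with |AJ| = 28.0, J = (3.0220, 13.718). Then |HJ| = |J − H| = 14.047.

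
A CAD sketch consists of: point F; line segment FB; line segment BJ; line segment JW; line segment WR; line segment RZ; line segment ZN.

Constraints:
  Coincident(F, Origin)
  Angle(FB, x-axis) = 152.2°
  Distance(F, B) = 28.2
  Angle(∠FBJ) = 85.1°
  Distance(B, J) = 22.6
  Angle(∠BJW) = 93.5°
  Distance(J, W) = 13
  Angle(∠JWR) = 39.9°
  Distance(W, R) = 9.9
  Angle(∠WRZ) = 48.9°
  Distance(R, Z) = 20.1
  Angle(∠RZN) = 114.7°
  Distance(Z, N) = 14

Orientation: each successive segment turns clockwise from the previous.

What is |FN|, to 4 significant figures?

41.99

F is at the origin; FB runs at 152.2° with length 28.2, so B = (-24.95, 13.15). ∠FBJ = 85.1° gives BJ at 57.30° from the x-axis; with |BJ| = 22.6, J = (-12.74, 32.17). ∠BJW = 93.5° gives JW at -29.20° from the x-axis; with |JW| = 13.0, W = (-1.388, 25.83). ∠JWR = 39.9° gives WR at -169.3° from the x-axis; with |WR| = 9.9, R = (-11.12, 23.99). ∠WRZ = 48.9° gives RZ at 59.60° from the x-axis; with |RZ| = 20.1, Z = (-0.9444, 41.33). ∠RZN = 114.7° gives ZN at -5.700° from the x-axis; with |ZN| = 14.0, N = (12.99, 39.94). Then |FN| = |N − F| = 41.99.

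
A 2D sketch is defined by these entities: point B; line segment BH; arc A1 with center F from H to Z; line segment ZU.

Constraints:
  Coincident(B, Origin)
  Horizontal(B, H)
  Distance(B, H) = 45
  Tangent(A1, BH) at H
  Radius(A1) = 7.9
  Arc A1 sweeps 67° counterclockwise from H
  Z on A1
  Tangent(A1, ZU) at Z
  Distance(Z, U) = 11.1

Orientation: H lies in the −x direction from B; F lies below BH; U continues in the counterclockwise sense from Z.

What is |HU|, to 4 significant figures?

18.99

B is at the origin; B and H share the same y with |BH| = 45.0 and H on the −x side, so H = (-45.00, 0.000). Since A1 is tangent to BH there, FH ⟂ BH, so F = H + (0, -7.9) = (-45.00, -7.900). On A1, H sits at bearing 90° from F; a 67° counterclockwise sweep puts Z at bearing 157°, so Z = F + 7.9·(cos 157°, sin 157°) = (-52.27, -4.813). Tangency of A1 to ZU means the radius FZ is perpendicular to ZU, so ZU runs along (−sin 157°, cos 157°); with |ZU| = 11.1, U = (-56.61, -15.03). Then |HU| = |U − H| = 18.99.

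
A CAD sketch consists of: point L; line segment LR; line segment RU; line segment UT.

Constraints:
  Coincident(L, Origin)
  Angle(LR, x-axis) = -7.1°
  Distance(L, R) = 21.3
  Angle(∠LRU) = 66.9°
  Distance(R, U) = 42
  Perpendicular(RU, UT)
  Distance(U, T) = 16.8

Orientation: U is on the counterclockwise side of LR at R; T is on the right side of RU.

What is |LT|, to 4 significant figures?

49.56

L is at the origin; LR runs at -7.1° with length 21.3, so R = 21.3·(cos -7.1°, sin -7.1°) = (21.14, -2.633). ∠LRU = 66.9°, so RU runs at -7.1° + (180° − 66.9°) = 106.0° from the x-axis; with |RU| = 42.0, U = R + 42.0·(cos 106.0°, sin 106.0°) = (9.560, 37.74). RU ⟂ UT; with |UT| = 16.8 on the right of RU, T = U + 16.8·(0.9613, 0.2756) = (25.71, 42.37). Then |LT| = |T − L| = 49.56.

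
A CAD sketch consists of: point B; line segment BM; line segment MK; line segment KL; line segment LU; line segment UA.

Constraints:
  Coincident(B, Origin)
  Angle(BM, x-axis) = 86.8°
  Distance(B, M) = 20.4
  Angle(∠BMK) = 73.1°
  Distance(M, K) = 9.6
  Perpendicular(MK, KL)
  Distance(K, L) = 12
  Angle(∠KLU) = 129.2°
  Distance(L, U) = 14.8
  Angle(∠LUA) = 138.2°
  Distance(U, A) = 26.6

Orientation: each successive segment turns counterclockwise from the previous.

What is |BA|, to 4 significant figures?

34.38

B is at the origin; BM runs at 86.8° with length 20.4, so M = (1.139, 20.37). ∠BMK = 73.1° gives MK at -166.3° from the x-axis; with |MK| = 9.6, K = (-8.188, 18.09). MK ⟂ KL, so KL runs at -76.30°; with |KL| = 12.0, L = (-5.346, 6.436). ∠KLU = 129.2° gives LU at -25.50° from the x-axis; with |LU| = 14.8, U = (8.012, 0.06439). ∠LUA = 138.2° gives UA at 16.30° from the x-axis; with |UA| = 26.6, A = (33.54, 7.530). Then |BA| = |A − B| = 34.38.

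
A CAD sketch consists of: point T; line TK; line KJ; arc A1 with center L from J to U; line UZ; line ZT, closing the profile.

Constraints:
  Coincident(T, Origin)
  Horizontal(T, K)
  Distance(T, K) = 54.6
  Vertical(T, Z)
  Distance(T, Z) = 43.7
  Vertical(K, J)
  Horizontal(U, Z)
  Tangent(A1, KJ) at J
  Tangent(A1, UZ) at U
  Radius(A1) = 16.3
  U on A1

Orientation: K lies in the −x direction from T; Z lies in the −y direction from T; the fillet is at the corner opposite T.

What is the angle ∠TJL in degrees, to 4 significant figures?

26.65°

T is at the origin; TK is horizontal with |TK| = 54.6 and K on the −x side, so K = (-54.60, 0.000). T and Z share the same x with |TZ| = 43.7 and Z on the −y side, so Z = (0.000, -43.70). The virtual corner opposite T is at (-54.60, -43.70). The tangent condition forces LJ to be normal to KJ and tangency of A1 to UZ means the radius LU is perpendicular to UZ, with radius 16.3, so the center L sits 16.3 in from both sides at L = (-38.30, -27.40). That places the tangent points at J = (-54.60, -27.40) on KJ and U = (-38.30, -43.70) on UZ. Then cos ∠TJL = JT·JL / (|JT||JL|), giving 26.65°.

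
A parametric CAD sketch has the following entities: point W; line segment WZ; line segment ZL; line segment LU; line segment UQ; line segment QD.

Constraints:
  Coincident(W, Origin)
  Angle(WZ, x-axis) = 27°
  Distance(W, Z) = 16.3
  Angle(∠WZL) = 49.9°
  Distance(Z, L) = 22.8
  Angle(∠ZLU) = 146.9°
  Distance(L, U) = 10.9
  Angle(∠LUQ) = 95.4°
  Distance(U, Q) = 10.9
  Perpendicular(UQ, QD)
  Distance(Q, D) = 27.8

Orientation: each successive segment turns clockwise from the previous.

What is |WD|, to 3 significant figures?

12.8

W is at the origin; WZ runs at 27.0° with length 16.3, so Z = (14.5, 7.40). ∠WZL = 49.9° gives ZL at -103° from the x-axis; with |ZL| = 22.8, L = (9.36, -14.8). ∠ZLU = 146.9° gives LU at -136° from the x-axis; with |LU| = 10.9, U = (1.49, -22.4). ∠LUQ = 95.4° gives UQ at 139° from the x-axis; with |UQ| = 10.9, Q = (-6.76, -15.2). The perpendicularity gives QD at right angles to UQ, so QD runs at 49.2°; with |QD| = 27.8, D = (11.4, 5.82). Then |WD| = |D − W| = 12.8.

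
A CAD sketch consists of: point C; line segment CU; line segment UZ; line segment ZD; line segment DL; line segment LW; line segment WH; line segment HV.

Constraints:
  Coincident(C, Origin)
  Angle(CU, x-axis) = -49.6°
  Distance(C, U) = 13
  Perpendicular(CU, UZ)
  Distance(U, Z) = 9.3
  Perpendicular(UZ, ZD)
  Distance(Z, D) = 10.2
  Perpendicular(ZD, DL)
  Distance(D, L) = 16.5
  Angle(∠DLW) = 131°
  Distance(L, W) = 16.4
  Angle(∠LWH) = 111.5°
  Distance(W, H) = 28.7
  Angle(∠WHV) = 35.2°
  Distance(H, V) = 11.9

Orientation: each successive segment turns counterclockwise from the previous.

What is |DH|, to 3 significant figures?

40.3

C is at the origin; CU runs at -49.6° with length 13.0, so U = (8.43, -9.90). The perpendicularity gives UZ at right angles to CU, so UZ runs at 40.4°; with |UZ| = 9.3, Z = (15.5, -3.87). UZ is perpendicular to ZD, so ZD runs at 130°; with |ZD| = 10.2, D = (8.90, 3.90). ZD ⟂ DL, so DL runs at -140°; with |DL| = 16.5, L = (-3.67, -6.80). ∠DLW = 131.0° gives LW at -90.6° from the x-axis; with |LW| = 16.4, W = (-3.84, -23.2). ∠LWH = 111.5° gives WH at -22.1° from the x-axis; with |WH| = 28.7, H = (22.8, -34.0). Then |DH| = |H − D| = 40.3.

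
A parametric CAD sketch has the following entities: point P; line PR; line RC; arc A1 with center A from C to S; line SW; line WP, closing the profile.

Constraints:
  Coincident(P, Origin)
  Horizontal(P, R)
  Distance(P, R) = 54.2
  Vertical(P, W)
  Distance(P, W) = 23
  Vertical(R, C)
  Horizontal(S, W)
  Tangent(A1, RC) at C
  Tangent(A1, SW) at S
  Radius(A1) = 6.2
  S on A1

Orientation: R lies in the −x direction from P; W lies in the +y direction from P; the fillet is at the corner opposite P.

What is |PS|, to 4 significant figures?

53.23

The virtual corner opposite P is at (-54.20, 23.00). A1 meets RC tangentially, so AC is at right angles to RC and the tangent condition forces AS to be normal to SW, with radius 6.2, so the center A sits 6.2 in from both sides at A = (-48.00, 16.80). That places the tangent points at C = (-54.20, 16.80) on RC and S = (-48.00, 23.00) on SW. Then |PS| = |S − P| = 53.23.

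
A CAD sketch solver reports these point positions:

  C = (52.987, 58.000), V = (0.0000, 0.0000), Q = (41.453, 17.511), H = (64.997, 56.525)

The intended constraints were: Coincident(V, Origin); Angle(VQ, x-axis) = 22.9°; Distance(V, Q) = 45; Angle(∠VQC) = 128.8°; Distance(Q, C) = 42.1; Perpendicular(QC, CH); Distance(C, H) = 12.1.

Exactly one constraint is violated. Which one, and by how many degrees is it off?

Perpendicular(QC, CH) — off by 8.90°.

V = (0.00, 0.00) ✓; VQ at 22.90° ✓; |VQ| = 45.00 ✓; ∠VQC = 128.8° ✓; |QC| = 42.10 ✓; ∠(QC, CH) = 81.10° ✗; |CH| = 12.10 ✓.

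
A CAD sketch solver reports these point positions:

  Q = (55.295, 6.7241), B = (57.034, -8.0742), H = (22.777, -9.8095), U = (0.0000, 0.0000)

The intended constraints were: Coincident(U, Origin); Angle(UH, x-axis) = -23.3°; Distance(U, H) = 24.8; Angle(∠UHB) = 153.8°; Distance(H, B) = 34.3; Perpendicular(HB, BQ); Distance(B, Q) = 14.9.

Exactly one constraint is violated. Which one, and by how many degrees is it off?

Perpendicular(HB, BQ) — off by 3.80°.

U = (0.00, 0.00) ✓; UH at -23.30° ✓; |UH| = 24.80 ✓; ∠UHB = 153.8° ✓; |HB| = 34.30 ✓; ∠(HB, BQ) = 93.80° ✗; |BQ| = 14.90 ✓.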